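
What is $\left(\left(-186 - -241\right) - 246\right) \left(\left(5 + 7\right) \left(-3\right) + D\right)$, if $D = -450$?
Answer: $92826$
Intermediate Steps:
$\left(\left(-186 - -241\right) - 246\right) \left(\left(5 + 7\right) \left(-3\right) + D\right) = \left(\left(-186 - -241\right) - 246\right) \left(\left(5 + 7\right) \left(-3\right) - 450\right) = \left(\left(-186 + 241\right) - 246\right) \left(12 \left(-3\right) - 450\right) = \left(55 - 246\right) \left(-36 - 450\right) = \left(-191\right) \left(-486\right) = 92826$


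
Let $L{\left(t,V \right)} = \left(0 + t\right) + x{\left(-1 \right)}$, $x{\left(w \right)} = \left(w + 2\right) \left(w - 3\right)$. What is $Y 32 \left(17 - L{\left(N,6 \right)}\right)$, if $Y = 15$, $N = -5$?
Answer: $12480$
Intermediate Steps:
$x{\left(w \right)} = \left(-3 + w\right) \left(2 + w\right)$ ($x{\left(w \right)} = \left(2 + w\right) \left(-3 + w\right) = \left(-3 + w\right) \left(2 + w\right)$)
$L{\left(t,V \right)} = -4 + t$ ($L{\left(t,V \right)} = \left(0 + t\right) - \left(5 - 1\right) = t + \left(-6 + 1 + 1\right) = t - 4 = -4 + t$)
$Y 32 \left(17 - L{\left(N,6 \right)}\right) = 15 \cdot 32 \left(17 - \left(-4 - 5\right)\right) = 480 \left(17 - -9\right) = 480 \left(17 + 9\right) = 480 \cdot 26 = 12480$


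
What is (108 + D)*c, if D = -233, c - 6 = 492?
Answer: -62250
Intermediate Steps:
c = 498 (c = 6 + 492 = 498)
(108 + D)*c = (108 - 233)*498 = -125*498 = -62250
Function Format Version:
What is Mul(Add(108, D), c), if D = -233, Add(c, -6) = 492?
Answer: -62250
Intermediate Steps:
c = 498 (c = Add(6, 492) = 498)
Mul(Add(108, D), c) = Mul(Add(108, -233), 498) = Mul(-125, 498) = -62250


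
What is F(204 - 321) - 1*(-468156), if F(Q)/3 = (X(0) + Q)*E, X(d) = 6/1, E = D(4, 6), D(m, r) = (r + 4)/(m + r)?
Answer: 467823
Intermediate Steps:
D(m, r) = (4 + r)/(m + r)
E = 1 (E = (4 + 6)/(4 + 6) = 10/10 = (1/10)*10 = 1)
X(d) = 6 (X(d) = 6*1 = 6)
F(Q) = 18 + 3*Q (F(Q) = 3*((6 + Q)*1) = 3*(6 + Q) = 18 + 3*Q)
F(204 - 321) - 1*(-468156) = (18 + 3*(204 - 321)) - 1*(-468156) = (18 + 3*(-117)) + 468156 = (18 - 351) + 468156 = -333 + 468156 = 467823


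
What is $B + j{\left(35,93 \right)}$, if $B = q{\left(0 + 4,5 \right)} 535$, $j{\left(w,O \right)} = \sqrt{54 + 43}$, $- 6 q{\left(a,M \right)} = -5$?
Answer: $\frac{2675}{6} + \sqrt{97} \approx 455.68$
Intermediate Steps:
$q{\left(a,M \right)} = \frac{5}{6}$ ($q{\left(a,M \right)} = \left(- \frac{1}{6}\right) \left(-5\right) = \frac{5}{6}$)
$j{\left(w,O \right)} = \sqrt{97}$
$B = \frac{2675}{6}$ ($B = \frac{5}{6} \cdot 535 = \frac{2675}{6} \approx 445.83$)
$B + j{\left(35,93 \right)} = \frac{2675}{6} + \sqrt{97}$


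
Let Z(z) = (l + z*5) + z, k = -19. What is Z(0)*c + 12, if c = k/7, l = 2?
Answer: 46/7 ≈ 6.5714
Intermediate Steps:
Z(z) = 2 + 6*z (Z(z) = (2 + z*5) + z = (2 + 5*z) + z = 2 + 6*z)
c = -19/7 ≈ -2.7143
Z(0)*c + 12 = (2 + 6*0)*(-19/7) + 12 = (2 + 0)*(-19/7) + 12 = 2*(-19/7) + 12 = -38/7 + 12 = 46/7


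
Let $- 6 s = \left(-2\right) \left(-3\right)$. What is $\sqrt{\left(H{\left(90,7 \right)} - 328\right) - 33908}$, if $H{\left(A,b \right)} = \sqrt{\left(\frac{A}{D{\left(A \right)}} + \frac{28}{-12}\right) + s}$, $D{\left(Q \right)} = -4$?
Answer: $\frac{\sqrt{-1232496 + 6 i \sqrt{930}}}{6} \approx 0.013735 + 185.03 i$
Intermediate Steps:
$s = -1$ ($s = - \frac{\left(-2\right) \left(-3\right)}{6} = \left(- \frac{1}{6}\right) 6 = -1$)
$H{\left(A,b \right)} = \sqrt{- \frac{10}{3} - \frac{A}{4}}$ ($H{\left(A,b \right)} = \sqrt{\left(\frac{A}{-4} + \frac{28}{-12}\right) - 1} = \sqrt{\left(A \left(- \frac{1}{4}\right) + 28 \left(- \frac{1}{12}\right)\right) - 1} = \sqrt{\left(- \frac{A}{4} - \frac{7}{3}\right) - 1} = \sqrt{\left(- \frac{7}{3} - \frac{A}{4}\right) - 1} = \sqrt{- \frac{10}{3} - \frac{A}{4}}$)
$\sqrt{\left(H{\left(90,7 \right)} - 328\right) - 33908} = \sqrt{\left(\frac{\sqrt{-120 - 810}}{6} - 328\right) - 33908} = \sqrt{\left(\frac{\sqrt{-930}}{6} - 328\right) - 33908} = \sqrt{\left(\frac{i \sqrt{930}}{6} - 328\right) - 33908} = \sqrt{\left(-328 + \frac{i \sqrt{930}}{6}\right) - 33908} = \sqrt{-34236 + \frac{i \sqrt{930}}{6}}$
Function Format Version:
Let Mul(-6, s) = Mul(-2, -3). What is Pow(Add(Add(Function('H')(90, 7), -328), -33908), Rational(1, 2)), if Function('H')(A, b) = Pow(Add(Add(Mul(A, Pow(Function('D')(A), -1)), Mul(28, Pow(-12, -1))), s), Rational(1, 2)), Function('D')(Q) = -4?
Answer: Mul(Rational(1, 6), Pow(Add(-1232496, Mul(6, I, Pow(930, Rational(1, 2)))), Rational(1, 2))) ≈ Add(0.013735, Mul(185.03, I))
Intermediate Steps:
s = -1 (s = Mul(Rational(-1, 6), Mul(-2, -3)) = Mul(Rational(-1, 6), 6) = -1)
Function('H')(A, b) = Pow(Add(Rational(-10, 3), Mul(Rational(-1, 4), A)), Rational(1, 2)) (Function('H')(A, b) = Pow(Add(Add(Mul(A, Pow(-4, -1)), Mul(28, Pow(-12, -1))), -1), Rational(1, 2)) = Pow(Add(Add(Mul(A, Rational(-1, 4)), Mul(28, Rational(-1, 12))), -1), Rational(1, 2)) = Pow(Add(Add(Mul(Rational(-1, 4), A), Rational(-7, 3)), -1), Rational(1, 2)) = Pow(Add(Add(Rational(-7, 3), Mul(Rational(-1, 4), A)), -1), Rational(1, 2)) = Pow(Add(Rational(-10, 3), Mul(Rational(-1, 4), A)), Rational(1, 2)))
Pow(Add(Add(Function('H')(90, 7), -328), -33908), Rational(1, 2)) = Pow(Add(Add(Mul(Rational(1, 6), Pow(Add(-120, Mul(-9, 90)), Rational(1, 2))), -328), -33908), Rational(1, 2)) = Pow(Add(Add(Mul(Rational(1, 6), Pow(Add(-120, -810), Rational(1, 2))), -328), -33908), Rational(1, 2)) = Pow(Add(Add(Mul(Rational(1, 6), Pow(-930, Rational(1, 2))), -328), -33908), Rational(1, 2)) = Pow(Add(Add(Mul(Rational(1, 6), Mul(I, Pow(930, Rational(1, 2)))), -328), -33908), Rational(1, 2)) = Pow(Add(Add(Mul(Rational(1, 6), I, Pow(930, Rational(1, 2))), -328), -33908), Rational(1, 2)) = Pow(Add(Add(-328, Mul(Rational(1, 6), I, Pow(930, Rational(1, 2)))), -33908), Rational(1, 2)) = Pow(Add(-34236, Mul(Rational(1, 6), I, Pow(930, Rational(1, 2)))), Rational(1, 2))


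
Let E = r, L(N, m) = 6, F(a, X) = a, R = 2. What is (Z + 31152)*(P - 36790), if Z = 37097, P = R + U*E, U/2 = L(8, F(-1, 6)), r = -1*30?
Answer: -2535313852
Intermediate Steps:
r = -30
U = 12 (U = 2*6 = 12)
E = -30
P = -358 (P = 2 + 12*(-30) = 2 - 360 = -358)
(Z + 31152)*(P - 36790) = (37097 + 31152)*(-358 - 36790) = 68249*(-37148) = -2535313852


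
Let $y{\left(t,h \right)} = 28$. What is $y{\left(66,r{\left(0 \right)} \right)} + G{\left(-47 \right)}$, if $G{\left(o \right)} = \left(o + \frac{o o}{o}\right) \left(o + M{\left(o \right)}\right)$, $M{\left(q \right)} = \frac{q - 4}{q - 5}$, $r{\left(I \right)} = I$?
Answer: $\frac{113199}{26} \approx 4353.8$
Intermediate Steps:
$M{\left(q \right)} = \frac{-4 + q}{-5 + q}$
$G{\left(o \right)} = 2 o \left(o + \frac{-4 + o}{-5 + o}\right)$ ($G{\left(o \right)} = \left(o + \frac{o o}{o}\right) \left(o + \frac{-4 + o}{-5 + o}\right) = \left(o + \frac{o^{2}}{o}\right) \left(o + \frac{-4 + o}{-5 + o}\right) = \left(o + o\right) \left(o + \frac{-4 + o}{-5 + o}\right) = 2 o \left(o + \frac{-4 + o}{-5 + o}\right)$)
$y{\left(66,r{\left(0 \right)} \right)} + G{\left(-47 \right)} = 28 + 2 \left(-47\right) \frac{1}{-5 - 47} \left(-4 - 47 - 47 \left(-5 - 47\right)\right) = 28 + 2 \left(-47\right) \frac{1}{-52} \left(-4 - 47 - -2444\right) = 28 + 2 \left(-47\right) \left(- \frac{1}{52}\right) \left(-4 - 47 + 2444\right) = 28 + 2 \left(-47\right) \left(- \frac{1}{52}\right) 2393 = 28 + \frac{112471}{26} = \frac{113199}{26}$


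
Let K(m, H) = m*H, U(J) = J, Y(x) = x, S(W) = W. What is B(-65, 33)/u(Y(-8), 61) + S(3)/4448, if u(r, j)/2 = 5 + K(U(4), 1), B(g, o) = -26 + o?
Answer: 15595/40032 ≈ 0.38956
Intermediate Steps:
K(m, H) = H*m
u(r, j) = 18 (u(r, j) = 2*(5 + 1*4) = 2*(5 + 4) = 2*9 = 18)
B(-65, 33)/u(Y(-8), 61) + S(3)/4448 = (-26 + 33)/18 + 3/4448 = 7*(1/18) + 3*(1/4448) = 7/18 + 3/4448 = 15595/40032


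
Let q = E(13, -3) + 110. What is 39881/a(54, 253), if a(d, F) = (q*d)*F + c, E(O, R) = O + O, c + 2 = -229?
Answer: 2099/97779 ≈ 0.021467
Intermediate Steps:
c = -231 (c = -2 - 229 = -231)
E(O, R) = 2*O
q = 136 (q = 2*13 + 110 = 26 + 110 = 136)
a(d, F) = -231 + 136*F*d (a(d, F) = (136*d)*F - 231 = 136*F*d - 231 = -231 + 136*F*d)
39881/a(54, 253) = 39881/(-231 + 136*253*54) = 39881/(-231 + 1858032) = 39881/1857801 = 39881*(1/1857801) = 2099/97779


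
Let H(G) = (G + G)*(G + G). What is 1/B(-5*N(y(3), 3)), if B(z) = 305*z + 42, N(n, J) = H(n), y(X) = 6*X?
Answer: -1/1976358 ≈ -5.0598e-7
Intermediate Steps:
H(G) = 4*G**2 (H(G) = (2*G)*(2*G) = 4*G**2)
N(n, J) = 4*n**2
B(z) = 42 + 305*z
1/B(-5*N(y(3), 3)) = 1/(42 + 305*(-20*(6*3)**2)) = 1/(42 + 305*(-20*18**2)) = 1/(42 + 305*(-20*324)) = 1/(42 + 305*(-5*1296)) = 1/(42 + 305*(-6480)) = 1/(42 - 1976400) = 1/(-1976358) = -1/1976358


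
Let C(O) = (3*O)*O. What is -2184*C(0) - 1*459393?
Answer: -459393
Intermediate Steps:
C(O) = 3*O²
-2184*C(0) - 1*459393 = -6552*0² - 1*459393 = -6552*0 - 459393 = -2184*0 - 459393 = 0 - 459393 = -459393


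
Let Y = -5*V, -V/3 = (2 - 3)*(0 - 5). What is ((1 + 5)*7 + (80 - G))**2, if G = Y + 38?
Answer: 81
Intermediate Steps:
V = -15 (V = -3*(2 - 3)*(0 - 5) = -(-3)*(-5) = -3*5 = -15)
Y = 75 (Y = -5*(-15) = 75)
G = 113 (G = 75 + 38 = 113)
((1 + 5)*7 + (80 - G))**2 = ((1 + 5)*7 + (80 - 1*113))**2 = (6*7 + (80 - 113))**2 = (42 - 33)**2 = 9**2 = 81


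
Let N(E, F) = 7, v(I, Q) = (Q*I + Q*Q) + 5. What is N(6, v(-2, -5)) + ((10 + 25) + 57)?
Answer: 99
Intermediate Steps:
v(I, Q) = 5 + Q² + I*Q (v(I, Q) = (I*Q + Q²) + 5 = (Q² + I*Q) + 5 = 5 + Q² + I*Q)
N(6, v(-2, -5)) + ((10 + 25) + 57) = 7 + ((10 + 25) + 57) = 7 + (35 + 57) = 7 + 92 = 99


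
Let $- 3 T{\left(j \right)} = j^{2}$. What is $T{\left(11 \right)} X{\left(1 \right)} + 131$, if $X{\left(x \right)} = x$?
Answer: $\frac{272}{3} \approx 90.667$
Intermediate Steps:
$T{\left(j \right)} = - \frac{j^{2}}{3}$
$T{\left(11 \right)} X{\left(1 \right)} + 131 = - \frac{11^{2}}{3} \cdot 1 + 131 = \left(- \frac{1}{3}\right) 121 \cdot 1 + 131 = \left(- \frac{121}{3}\right) 1 + 131 = - \frac{121}{3} + 131 = \frac{272}{3}$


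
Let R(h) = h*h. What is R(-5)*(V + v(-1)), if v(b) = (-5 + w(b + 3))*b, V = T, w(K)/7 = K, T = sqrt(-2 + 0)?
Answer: -225 + 25*I*sqrt(2) ≈ -225.0 + 35.355*I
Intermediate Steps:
R(h) = h**2
T = I*sqrt(2) (T = sqrt(-2) = I*sqrt(2) ≈ 1.4142*I)
w(K) = 7*K
V = I*sqrt(2) ≈ 1.4142*I
v(b) = b*(16 + 7*b) (v(b) = (-5 + 7*(b + 3))*b = (-5 + 7*(3 + b))*b = (-5 + (21 + 7*b))*b = (16 + 7*b)*b = b*(16 + 7*b))
R(-5)*(V + v(-1)) = (-5)**2*(I*sqrt(2) - (16 + 7*(-1))) = 25*(I*sqrt(2) - (16 - 7)) = 25*(I*sqrt(2) - 1*9) = 25*(I*sqrt(2) - 9) = 25*(-9 + I*sqrt(2)) = -225 + 25*I*sqrt(2)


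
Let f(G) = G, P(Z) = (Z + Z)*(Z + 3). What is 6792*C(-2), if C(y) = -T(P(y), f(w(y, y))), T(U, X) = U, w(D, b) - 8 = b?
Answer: 27168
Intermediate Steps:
w(D, b) = 8 + b
P(Z) = 2*Z*(3 + Z) (P(Z) = (2*Z)*(3 + Z) = 2*Z*(3 + Z))
C(y) = -2*y*(3 + y)
6792*C(-2) = 6792*(-2*(-2)*(3 - 2)) = 6792*(-2*(-2)*1) = 6792*4 = 27168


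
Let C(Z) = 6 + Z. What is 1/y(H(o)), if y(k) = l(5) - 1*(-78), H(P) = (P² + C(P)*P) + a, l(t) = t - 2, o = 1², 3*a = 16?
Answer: 1/81 ≈ 0.012346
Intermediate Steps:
a = 16/3 (a = (⅓)*16 = 16/3 ≈ 5.3333)
o = 1
l(t) = -2 + t
H(P) = 16/3 + P² + P*(6 + P) (H(P) = (P² + (6 + P)*P) + 16/3 = (P² + P*(6 + P)) + 16/3 = 16/3 + P² + P*(6 + P))
y(k) = 81 (y(k) = (-2 + 5) - 1*(-78) = 3 + 78 = 81)
1/y(H(o)) = 1/81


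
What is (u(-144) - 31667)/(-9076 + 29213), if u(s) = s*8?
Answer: -32819/20137 ≈ -1.6298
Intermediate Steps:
u(s) = 8*s
(u(-144) - 31667)/(-9076 + 29213) = (8*(-144) - 31667)/(-9076 + 29213) = (-1152 - 31667)/20137 = -32819*1/20137 = -32819/20137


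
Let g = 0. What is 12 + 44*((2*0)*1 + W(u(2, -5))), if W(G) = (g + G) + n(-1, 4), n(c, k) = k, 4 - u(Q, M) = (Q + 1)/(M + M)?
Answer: 1886/5 ≈ 377.20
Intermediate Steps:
u(Q, M) = 4 - (1 + Q)/(2*M) (u(Q, M) = 4 - (Q + 1)/(M + M) = 4 - (1 + Q)/(2*M))
W(G) = 4 + G (W(G) = (0 + G) + 4 = G + 4 = 4 + G)
12 + 44*((2*0)*1 + W(u(2, -5))) = 12 + 44*((2*0)*1 + (4 + (½)*(-1 - 1*2 + 8*(-5))/(-5))) = 12 + 44*(0*1 + (4 + (½)*(-⅕)*(-1 - 2 - 40))) = 12 + 44*(0 + (4 + (½)*(-⅕)*(-43))) = 12 + 44*(0 + (4 + 43/10)) = 12 + 44*(0 + 83/10) = 12 + 44*(83/10) = 12 + 1826/5 = 1886/5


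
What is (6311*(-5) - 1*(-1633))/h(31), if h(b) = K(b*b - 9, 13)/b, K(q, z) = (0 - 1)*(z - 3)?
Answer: 463791/5 ≈ 92758.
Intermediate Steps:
K(q, z) = 3 - z (K(q, z) = -(-3 + z) = 3 - z)
h(b) = -10/b (h(b) = (3 - 1*13)/b = (3 - 13)/b = -10/b)
(6311*(-5) - 1*(-1633))/h(31) = (6311*(-5) - 1*(-1633))/((-10/31)) = (-31555 + 1633)/((-10*1/31)) = -29922/(-10/31) = -29922*(-31/10) = 463791/5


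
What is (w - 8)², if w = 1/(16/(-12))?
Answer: 1225/16 ≈ 76.563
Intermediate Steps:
w = -¾ (w = 1/(16*(-1/12)) = 1/(-4/3) = -¾ ≈ -0.75000)
(w - 8)² = (-¾ - 8)² = (-35/4)² = 1225/16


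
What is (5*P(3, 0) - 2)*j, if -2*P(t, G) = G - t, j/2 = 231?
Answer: 2541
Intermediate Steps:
j = 462 (j = 2*231 = 462)
P(t, G) = t/2 - G/2 (P(t, G) = -(G - t)/2 = t/2 - G/2)
(5*P(3, 0) - 2)*j = (5*((½)*3 - ½*0) - 2)*462 = (5*(3/2 + 0) - 2)*462 = (5*(3/2) - 2)*462 = (15/2 - 2)*462 = (11/2)*462 = 2541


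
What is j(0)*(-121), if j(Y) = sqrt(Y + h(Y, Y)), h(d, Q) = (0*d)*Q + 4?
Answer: -242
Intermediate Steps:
h(d, Q) = 4 (h(d, Q) = 0*Q + 4 = 0 + 4 = 4)
j(Y) = sqrt(4 + Y) (j(Y) = sqrt(Y + 4) = sqrt(4 + Y))
j(0)*(-121) = sqrt(4 + 0)*(-121) = sqrt(4)*(-121) = 2*(-121) = -242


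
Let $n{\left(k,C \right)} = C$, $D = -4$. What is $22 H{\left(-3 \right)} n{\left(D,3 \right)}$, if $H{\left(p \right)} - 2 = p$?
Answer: $-66$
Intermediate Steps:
$H{\left(p \right)} = 2 + p$
$22 H{\left(-3 \right)} n{\left(D,3 \right)} = 22 \left(2 - 3\right) 3 = 22 \left(-1\right) 3 = \left(-22\right) 3 = -66$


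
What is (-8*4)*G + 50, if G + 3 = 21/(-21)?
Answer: 178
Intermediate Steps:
G = -4 (G = -3 + 21/(-21) = -3 + 21*(-1/21) = -3 - 1 = -4)
(-8*4)*G + 50 = -8*4*(-4) + 50 = -32*(-4) + 50 = 128 + 50 = 178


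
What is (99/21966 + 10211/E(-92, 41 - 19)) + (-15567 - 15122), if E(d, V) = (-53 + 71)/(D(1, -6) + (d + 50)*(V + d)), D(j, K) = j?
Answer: 53959751893/32949 ≈ 1.6377e+6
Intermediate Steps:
E(d, V) = 18/(1 + (50 + d)*(V + d)) (E(d, V) = (-53 + 71)/(1 + (d + 50)*(V + d)) = 18/(1 + (50 + d)*(V + d)))
(99/21966 + 10211/E(-92, 41 - 19)) + (-15567 - 15122) = (99/21966 + 10211/((18/(1 + (-92)**2 + 50*(41 - 19) + 50*(-92) + (41 - 19)*(-92))))) + (-15567 - 15122) = (99*(1/21966) + 10211/((18/(1 + 8464 + 50*22 - 4600 + 22*(-92))))) - 30689 = (33/7322 + 10211/((18/(1 + 8464 + 1100 - 4600 - 2024)))) - 30689 = (33/7322 + 10211/((18/2941))) - 30689 = (33/7322 + 10211/((18*(1/2941)))) - 30689 = (33/7322 + 10211/(18/2941)) - 30689 = (33/7322 + 10211*(2941/18)) - 30689 = (33/7322 + 30030551/18) - 30689 = 54970923754/32949 - 30689 = 53959751893/32949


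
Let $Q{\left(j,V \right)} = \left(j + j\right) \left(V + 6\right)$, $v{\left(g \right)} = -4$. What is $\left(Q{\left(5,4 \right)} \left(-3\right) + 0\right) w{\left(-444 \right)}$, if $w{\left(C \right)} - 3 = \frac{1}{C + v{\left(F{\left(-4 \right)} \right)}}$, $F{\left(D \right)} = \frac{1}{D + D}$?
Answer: $- \frac{100725}{112} \approx -899.33$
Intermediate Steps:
$F{\left(D \right)} = \frac{1}{2 D}$
$Q{\left(j,V \right)} = 2 j \left(6 + V\right)$
$w{\left(C \right)} = 3 + \frac{1}{-4 + C}$ ($w{\left(C \right)} = 3 + \frac{1}{C - 4} = 3 + \frac{1}{-4 + C}$)
$\left(Q{\left(5,4 \right)} \left(-3\right) + 0\right) w{\left(-444 \right)} = \left(2 \cdot 5 \left(6 + 4\right) \left(-3\right) + 0\right) \frac{-11 + 3 \left(-444\right)}{-4 - 444} = \left(2 \cdot 5 \cdot 10 \left(-3\right) + 0\right) \frac{-11 - 1332}{-448} = \left(100 \left(-3\right) + 0\right) \left(\left(- \frac{1}{448}\right) \left(-1343\right)\right) = \left(-300 + 0\right) \frac{1343}{448} = \left(-300\right) \frac{1343}{448} = - \frac{100725}{112}$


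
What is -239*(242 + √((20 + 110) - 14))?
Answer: -57838 - 478*√29 ≈ -60412.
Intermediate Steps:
-239*(242 + √((20 + 110) - 14)) = -239*(242 + √(130 - 14)) = -239*(242 + √116) = -239*(242 + 2*√29) = -57838 - 478*√29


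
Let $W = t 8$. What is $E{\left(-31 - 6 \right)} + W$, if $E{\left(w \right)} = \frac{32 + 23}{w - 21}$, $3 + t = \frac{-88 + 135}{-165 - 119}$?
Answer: $- \frac{108189}{4118} \approx -26.272$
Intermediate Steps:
$t = - \frac{899}{284}$ ($t = -3 + \frac{-88 + 135}{-165 - 119} = -3 + \frac{47}{-284} = -3 + 47 \left(- \frac{1}{284}\right) = -3 - \frac{47}{284} = - \frac{899}{284} \approx -3.1655$)
$E{\left(w \right)} = \frac{55}{-21 + w}$
$W = - \frac{1798}{71}$ ($W = \left(- \frac{899}{284}\right) 8 = - \frac{1798}{71} \approx -25.324$)
$E{\left(-31 - 6 \right)} + W = \frac{55}{-21 - 37} - \frac{1798}{71} = \frac{55}{-58} - \frac{1798}{71} = 55 \left(- \frac{1}{58}\right) - \frac{1798}{71} = - \frac{55}{58} - \frac{1798}{71} = - \frac{108189}{4118}$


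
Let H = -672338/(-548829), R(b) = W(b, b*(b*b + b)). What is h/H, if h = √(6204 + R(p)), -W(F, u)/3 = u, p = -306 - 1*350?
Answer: 548829*√211404111/336169 ≈ 23738.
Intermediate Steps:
p = -656 (p = -306 - 350 = -656)
W(F, u) = -3*u
R(b) = -3*b*(b + b²) (R(b) = -3*b*(b*b + b) = -3*b*(b² + b) = -3*b*(b + b²))
H = 672338/548829 (H = -672338*(-1/548829) = 672338/548829 ≈ 1.2250)
h = 2*√211404111 (h = √(6204 + 3*(-656)²*(-1 - 1*(-656))) = √(6204 + 3*430336*(-1 + 656)) = √(6204 + 3*430336*655) = √(6204 + 845610240) = √845616444 = 2*√211404111 ≈ 29080.)
h/H = (2*√211404111)/(672338/548829) = (2*√211404111)*(548829/672338) = 548829*√211404111/336169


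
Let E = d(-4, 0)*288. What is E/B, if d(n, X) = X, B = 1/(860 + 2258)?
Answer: 0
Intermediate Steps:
B = 1/3118 ≈ 0.00032072
E = 0 (E = 0*288 = 0)
E/B = 0/(1/3118) = 0*3118 = 0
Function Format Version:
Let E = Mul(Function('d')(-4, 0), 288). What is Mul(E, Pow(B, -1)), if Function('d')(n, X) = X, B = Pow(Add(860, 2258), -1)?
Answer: 0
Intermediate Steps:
B = Rational(1, 3118) (B = Pow(3118, -1) = Rational(1, 3118) ≈ 0.00032072)
E = 0 (E = Mul(0, 288) = 0)
Mul(E, Pow(B, -1)) = Mul(0, Pow(Rational(1, 3118), -1)) = Mul(0, 3118) = 0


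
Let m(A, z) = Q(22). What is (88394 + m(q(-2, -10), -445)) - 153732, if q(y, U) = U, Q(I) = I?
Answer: -65316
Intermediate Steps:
m(A, z) = 22
(88394 + m(q(-2, -10), -445)) - 153732 = (88394 + 22) - 153732 = 88416 - 153732 = -65316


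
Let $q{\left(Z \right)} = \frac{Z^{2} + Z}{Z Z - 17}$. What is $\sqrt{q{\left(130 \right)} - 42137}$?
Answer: $\frac{i \sqrt{12010261309903}}{16883} \approx 205.27 i$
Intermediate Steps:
$q{\left(Z \right)} = \frac{Z + Z^{2}}{-17 + Z^{2}}$ ($q{\left(Z \right)} = \frac{Z + Z^{2}}{Z^{2} - 17} = \frac{Z + Z^{2}}{-17 + Z^{2}}$)
$\sqrt{q{\left(130 \right)} - 42137} = \sqrt{\frac{130 \left(1 + 130\right)}{-17 + 130^{2}} - 42137} = \sqrt{130 \frac{1}{-17 + 16900} \cdot 131 - 42137} = \sqrt{130 \cdot \frac{1}{16883} \cdot 131 - 42137} = \sqrt{\frac{17030}{16883} - 42137} = \sqrt{- \frac{711381941}{16883}} = \frac{i \sqrt{12010261309903}}{16883}$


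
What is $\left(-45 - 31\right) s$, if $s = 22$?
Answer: $-1672$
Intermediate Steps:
$\left(-45 - 31\right) s = \left(-45 - 31\right) 22 = \left(-76\right) 22 = -1672$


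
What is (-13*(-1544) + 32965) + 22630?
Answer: 75667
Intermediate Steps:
(-13*(-1544) + 32965) + 22630 = (20072 + 32965) + 22630 = 53037 + 22630 = 75667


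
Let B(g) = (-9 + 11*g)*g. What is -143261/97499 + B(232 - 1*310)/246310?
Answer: -14346574768/12007489345 ≈ -1.1948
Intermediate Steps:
B(g) = g*(-9 + 11*g)
-143261/97499 + B(232 - 1*310)/246310 = -143261/97499 + ((232 - 1*310)*(-9 + 11*(232 - 1*310)))/246310 = -143261*1/97499 + ((232 - 310)*(-9 + 11*(232 - 310)))*(1/246310) = -143261/97499 - 78*(-9 + 11*(-78))*(1/246310) = -143261/97499 - 78*(-9 - 858)*(1/246310) = -143261/97499 - 78*(-867)*(1/246310) = -143261/97499 + 67626*(1/246310) = -143261/97499 + 33813/123155 = -14346574768/12007489345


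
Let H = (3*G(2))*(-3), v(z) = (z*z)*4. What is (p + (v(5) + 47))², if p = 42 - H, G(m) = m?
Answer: 42849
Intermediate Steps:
v(z) = 4*z² (v(z) = z²*4 = 4*z²)
H = -18 (H = (3*2)*(-3) = 6*(-3) = -18)
p = 60 (p = 42 - 1*(-18) = 42 + 18 = 60)
(p + (v(5) + 47))² = (60 + (4*5² + 47))² = (60 + (4*25 + 47))² = (60 + (100 + 47))² = (60 + 147)² = 207² = 42849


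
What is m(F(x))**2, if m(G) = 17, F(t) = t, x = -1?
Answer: 289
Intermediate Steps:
m(F(x))**2 = 17**2 = 289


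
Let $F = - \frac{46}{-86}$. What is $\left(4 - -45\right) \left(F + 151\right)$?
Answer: $\frac{319284}{43} \approx 7425.2$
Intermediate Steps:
$F = \frac{23}{43}$ ($F = \left(-46\right) \left(- \frac{1}{86}\right) = \frac{23}{43} \approx 0.53488$)
$\left(4 - -45\right) \left(F + 151\right) = \left(4 - -45\right) \left(\frac{23}{43} + 151\right) = \left(4 + 45\right) \frac{6516}{43} = 49 \cdot \frac{6516}{43} = \frac{319284}{43}$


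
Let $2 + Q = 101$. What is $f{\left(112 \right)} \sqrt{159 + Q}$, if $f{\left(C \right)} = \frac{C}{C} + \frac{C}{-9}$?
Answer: $- \frac{103 \sqrt{258}}{9} \approx -183.82$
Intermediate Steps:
$Q = 99$ ($Q = -2 + 101 = 99$)
$f{\left(C \right)} = 1 - \frac{C}{9}$ ($f{\left(C \right)} = 1 + C \left(- \frac{1}{9}\right) = 1 - \frac{C}{9}$)
$f{\left(112 \right)} \sqrt{159 + Q} = \left(1 - \frac{112}{9}\right) \sqrt{159 + 99} = \left(1 - \frac{112}{9}\right) \sqrt{258} = - \frac{103 \sqrt{258}}{9}$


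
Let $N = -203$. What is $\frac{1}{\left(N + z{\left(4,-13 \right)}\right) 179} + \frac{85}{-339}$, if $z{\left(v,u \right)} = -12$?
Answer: $- \frac{3271564}{13046415} \approx -0.25076$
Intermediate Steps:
$\frac{1}{\left(N + z{\left(4,-13 \right)}\right) 179} + \frac{85}{-339} = \frac{1}{\left(-203 - 12\right) 179} + \frac{85}{-339} = \frac{1}{-215} \cdot \frac{1}{179} + 85 \left(- \frac{1}{339}\right) = \left(- \frac{1}{215}\right) \frac{1}{179} - \frac{85}{339} = - \frac{1}{38485} - \frac{85}{339} = - \frac{3271564}{13046415}$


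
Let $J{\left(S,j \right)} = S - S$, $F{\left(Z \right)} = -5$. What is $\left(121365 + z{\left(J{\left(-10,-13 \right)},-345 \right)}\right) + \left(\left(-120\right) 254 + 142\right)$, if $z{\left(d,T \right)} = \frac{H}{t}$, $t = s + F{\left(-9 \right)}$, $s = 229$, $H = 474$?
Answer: $\frac{10195261}{112} \approx 91029.0$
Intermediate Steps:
$J{\left(S,j \right)} = 0$
$t = 224$ ($t = 229 - 5 = 224$)
$z{\left(d,T \right)} = \frac{237}{112}$ ($z{\left(d,T \right)} = \frac{474}{224} = 474 \cdot \frac{1}{224} = \frac{237}{112}$)
$\left(121365 + z{\left(J{\left(-10,-13 \right)},-345 \right)}\right) + \left(\left(-120\right) 254 + 142\right) = \left(121365 + \frac{237}{112}\right) + \left(\left(-120\right) 254 + 142\right) = \frac{13593117}{112} + \left(-30480 + 142\right) = \frac{13593117}{112} - 30338 = \frac{10195261}{112}$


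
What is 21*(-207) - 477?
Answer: -4824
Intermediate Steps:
21*(-207) - 477 = -4347 - 477 = -4824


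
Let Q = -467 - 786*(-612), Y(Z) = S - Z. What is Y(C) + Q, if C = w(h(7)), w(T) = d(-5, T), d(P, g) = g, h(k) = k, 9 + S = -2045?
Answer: 478504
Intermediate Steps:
S = -2054 (S = -9 - 2045 = -2054)
w(T) = T
C = 7
Y(Z) = -2054 - Z
Q = 480565 (Q = -467 + 481032 = 480565)
Y(C) + Q = (-2054 - 1*7) + 480565 = (-2054 - 7) + 480565 = -2061 + 480565 = 478504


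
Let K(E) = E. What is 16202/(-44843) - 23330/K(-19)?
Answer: 1045879352/852017 ≈ 1227.5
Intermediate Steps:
16202/(-44843) - 23330/K(-19) = 16202/(-44843) - 23330/(-19) = 16202*(-1/44843) - 23330*(-1/19) = -16202/44843 + 23330/19 = 1045879352/852017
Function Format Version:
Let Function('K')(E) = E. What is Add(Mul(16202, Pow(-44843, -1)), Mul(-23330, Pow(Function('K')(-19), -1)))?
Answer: Rational(1045879352, 852017) ≈ 1227.5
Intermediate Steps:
Add(Mul(16202, Pow(-44843, -1)), Mul(-23330, Pow(Function('K')(-19), -1))) = Add(Mul(16202, Pow(-44843, -1)), Mul(-23330, Pow(-19, -1))) = Add(Mul(16202, Rational(-1, 44843)), Mul(-23330, Rational(-1, 19))) = Add(Rational(-16202, 44843), Rational(23330, 19)) = Rational(1045879352, 852017)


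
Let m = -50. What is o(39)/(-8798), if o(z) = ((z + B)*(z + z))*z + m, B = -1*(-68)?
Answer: -162722/4399 ≈ -36.991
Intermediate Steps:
B = 68
o(z) = -50 + 2*z**2*(68 + z) (o(z) = ((z + 68)*(z + z))*z - 50 = ((68 + z)*(2*z))*z - 50 = (2*z*(68 + z))*z - 50 = 2*z**2*(68 + z) - 50 = -50 + 2*z**2*(68 + z))
o(39)/(-8798) = (-50 + 2*39**3 + 136*39**2)/(-8798) = (-50 + 2*59319 + 136*1521)*(-1/8798) = (-50 + 118638 + 206856)*(-1/8798) = 325444*(-1/8798) = -162722/4399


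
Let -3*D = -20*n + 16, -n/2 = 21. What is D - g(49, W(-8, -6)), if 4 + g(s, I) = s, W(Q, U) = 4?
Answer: -991/3 ≈ -330.33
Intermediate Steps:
n = -42 (n = -2*21 = -42)
g(s, I) = -4 + s
D = -856/3 (D = -(-20*(-42) + 16)/3 = -(840 + 16)/3 = -⅓*856 = -856/3 ≈ -285.33)
D - g(49, W(-8, -6)) = -856/3 - (-4 + 49) = -856/3 - 1*45 = -856/3 - 45 = -991/3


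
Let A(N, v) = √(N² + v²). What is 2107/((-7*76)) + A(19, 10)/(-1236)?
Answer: -301/76 - √461/1236 ≈ -3.9779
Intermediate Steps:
2107/((-7*76)) + A(19, 10)/(-1236) = 2107/((-7*76)) + √(19² + 10²)/(-1236) = 2107/(-532) + √(361 + 100)*(-1/1236) = 2107*(-1/532) + √461*(-1/1236) = -301/76 - √461/1236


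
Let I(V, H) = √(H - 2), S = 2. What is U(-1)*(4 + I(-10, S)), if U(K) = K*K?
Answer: 4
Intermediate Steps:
I(V, H) = √(-2 + H)
U(K) = K²
U(-1)*(4 + I(-10, S)) = (-1)²*(4 + √(-2 + 2)) = 1*(4 + √0) = 1*(4 + 0) = 1*4 = 4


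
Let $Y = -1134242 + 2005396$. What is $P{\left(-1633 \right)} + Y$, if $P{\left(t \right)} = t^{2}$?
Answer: $3537843$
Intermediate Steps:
$Y = 871154$
$P{\left(-1633 \right)} + Y = \left(-1633\right)^{2} + 871154 = 2666689 + 871154 = 3537843$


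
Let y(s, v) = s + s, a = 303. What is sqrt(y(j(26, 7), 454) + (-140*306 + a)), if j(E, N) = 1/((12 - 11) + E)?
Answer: I*sqrt(3445491)/9 ≈ 206.24*I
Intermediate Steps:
j(E, N) = 1/(1 + E)
y(s, v) = 2*s
sqrt(y(j(26, 7), 454) + (-140*306 + a)) = sqrt(2/(1 + 26) + (-140*306 + 303)) = sqrt(2/27 + (-42840 + 303)) = sqrt(2*(1/27) - 42537) = sqrt(2/27 - 42537) = sqrt(-1148497/27) = I*sqrt(3445491)/9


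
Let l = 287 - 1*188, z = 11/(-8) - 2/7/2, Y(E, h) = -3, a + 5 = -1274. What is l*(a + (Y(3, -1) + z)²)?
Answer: -390746565/3136 ≈ -1.2460e+5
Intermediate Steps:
a = -1279 (a = -5 - 1274 = -1279)
z = -85/56 (z = 11*(-⅛) - 2*⅐*(½) = -11/8 - 2/7*½ = -11/8 - ⅐ = -85/56 ≈ -1.5179)
l = 99 (l = 287 - 188 = 99)
l*(a + (Y(3, -1) + z)²) = 99*(-1279 + (-3 - 85/56)²) = 99*(-1279 + (-253/56)²) = 99*(-1279 + 64009/3136) = 99*(-3946935/3136) = -390746565/3136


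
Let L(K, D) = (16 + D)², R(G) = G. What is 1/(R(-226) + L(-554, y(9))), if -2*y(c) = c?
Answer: -4/375 ≈ -0.010667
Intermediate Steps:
y(c) = -c/2
1/(R(-226) + L(-554, y(9))) = 1/(-226 + (16 - ½*9)²) = 1/(-226 + (16 - 9/2)²) = 1/(-226 + (23/2)²) = 1/(-226 + 529/4) = 1/(-375/4) = -4/375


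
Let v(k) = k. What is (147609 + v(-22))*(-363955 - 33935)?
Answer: -58723391430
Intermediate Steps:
(147609 + v(-22))*(-363955 - 33935) = (147609 - 22)*(-363955 - 33935) = 147587*(-397890) = -58723391430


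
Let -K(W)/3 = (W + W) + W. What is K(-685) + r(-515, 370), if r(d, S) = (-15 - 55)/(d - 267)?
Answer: 2410550/391 ≈ 6165.1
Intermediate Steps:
K(W) = -9*W (K(W) = -3*((W + W) + W) = -3*(2*W + W) = -9*W)
r(d, S) = -70/(-267 + d)
K(-685) + r(-515, 370) = -9*(-685) - 70/(-267 - 515) = 6165 - 70/(-782) = 6165 - 70*(-1/782) = 6165 + 35/391 = 2410550/391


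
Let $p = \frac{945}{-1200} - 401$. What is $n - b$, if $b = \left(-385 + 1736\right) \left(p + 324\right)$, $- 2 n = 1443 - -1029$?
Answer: $\frac{8308393}{80} \approx 1.0385 \cdot 10^{5}$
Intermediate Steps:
$p = - \frac{32143}{80}$ ($p = 945 \left(- \frac{1}{1200}\right) - 401 = - \frac{63}{80} - 401 = - \frac{32143}{80} \approx -401.79$)
$n = -1236$ ($n = - \frac{1443 - -1029}{2} = - \frac{1443 + 1029}{2} = \left(- \frac{1}{2}\right) 2472 = -1236$)
$b = - \frac{8407273}{80}$ ($b = \left(-385 + 1736\right) \left(- \frac{32143}{80} + 324\right) = 1351 \left(- \frac{6223}{80}\right) = - \frac{8407273}{80} \approx -1.0509 \cdot 10^{5}$)
$n - b = -1236 - - \frac{8407273}{80} = -1236 + \frac{8407273}{80} = \frac{8308393}{80}$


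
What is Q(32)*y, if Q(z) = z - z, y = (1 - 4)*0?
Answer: 0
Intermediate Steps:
y = 0 (y = -3*0 = 0)
Q(z) = 0
Q(32)*y = 0*0 = 0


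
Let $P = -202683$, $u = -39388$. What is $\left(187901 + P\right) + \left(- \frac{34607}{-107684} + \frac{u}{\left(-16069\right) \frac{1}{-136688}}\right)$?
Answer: $- \frac{605334163263085}{1730374196} \approx -3.4983 \cdot 10^{5}$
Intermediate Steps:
$\left(187901 + P\right) + \left(- \frac{34607}{-107684} + \frac{u}{\left(-16069\right) \frac{1}{-136688}}\right) = \left(187901 - 202683\right) - \left(- \frac{34607}{107684} + \frac{5383866944}{16069}\right) = -14782 - \left(- \frac{34607}{107684} + \frac{39388}{\left(-16069\right) \left(- \frac{1}{136688}\right)}\right) = -14782 + \left(\frac{34607}{107684} - \frac{39388}{\frac{16069}{136688}}\right) = -14782 + \left(\frac{34607}{107684} - \frac{5383866944}{16069}\right) = -14782 - \frac{579755771897813}{1730374196} = - \frac{605334163263085}{1730374196}$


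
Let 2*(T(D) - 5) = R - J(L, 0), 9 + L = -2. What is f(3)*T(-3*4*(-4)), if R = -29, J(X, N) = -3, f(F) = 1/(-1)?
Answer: 8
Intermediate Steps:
L = -11 (L = -9 - 2 = -11)
f(F) = -1
T(D) = -8 (T(D) = 5 + (-29 - 1*(-3))/2 = 5 + (-29 + 3)/2 = 5 + (1/2)*(-26) = 5 - 13 = -8)
f(3)*T(-3*4*(-4)) = -1*(-8) = 8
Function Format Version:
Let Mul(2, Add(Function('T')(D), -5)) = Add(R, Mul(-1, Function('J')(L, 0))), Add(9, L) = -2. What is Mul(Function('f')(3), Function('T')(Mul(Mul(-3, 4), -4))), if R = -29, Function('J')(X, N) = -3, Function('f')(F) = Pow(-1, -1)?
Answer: 8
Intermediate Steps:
L = -11 (L = Add(-9, -2) = -11)
Function('f')(F) = -1
Function('T')(D) = -8 (Function('T')(D) = Add(5, Mul(Rational(1, 2), Add(-29, Mul(-1, -3)))) = Add(5, Mul(Rational(1, 2), Add(-29, 3))) = Add(5, Mul(Rational(1, 2), -26)) = Add(5, -13) = -8)
Mul(Function('f')(3), Function('T')(Mul(Mul(-3, 4), -4))) = Mul(-1, -8) = 8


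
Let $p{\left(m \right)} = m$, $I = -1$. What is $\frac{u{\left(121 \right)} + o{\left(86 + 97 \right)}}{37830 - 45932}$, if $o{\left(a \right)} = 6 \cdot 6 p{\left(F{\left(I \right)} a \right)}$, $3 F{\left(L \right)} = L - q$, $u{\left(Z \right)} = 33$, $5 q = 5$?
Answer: $\frac{4359}{8102} \approx 0.53802$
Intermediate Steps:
$q = 1$ ($q = \frac{1}{5} \cdot 5 = 1$)
$F{\left(L \right)} = - \frac{1}{3} + \frac{L}{3}$ ($F{\left(L \right)} = \frac{L - 1}{3} = \frac{-1 + L}{3} = - \frac{1}{3} + \frac{L}{3}$)
$o{\left(a \right)} = - 24 a$ ($o{\left(a \right)} = 6 \cdot 6 \left(- \frac{1}{3} + \frac{1}{3} \left(-1\right)\right) a = 6 \cdot 6 \left(- \frac{1}{3} - \frac{1}{3}\right) a = 6 \cdot 6 \left(- \frac{2 a}{3}\right) = 6 \left(- 4 a\right) = - 24 a$)
$\frac{u{\left(121 \right)} + o{\left(86 + 97 \right)}}{37830 - 45932} = \frac{33 - 24 \left(86 + 97\right)}{37830 - 45932} = \frac{33 - 4392}{-8102} = \left(33 - 4392\right) \left(- \frac{1}{8102}\right) = \left(-4359\right) \left(- \frac{1}{8102}\right) = \frac{4359}{8102}$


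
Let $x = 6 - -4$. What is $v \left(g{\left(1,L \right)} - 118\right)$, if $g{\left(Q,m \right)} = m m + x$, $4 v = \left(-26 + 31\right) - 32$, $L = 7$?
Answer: $\frac{1593}{4} \approx 398.25$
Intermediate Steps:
$x = 10$ ($x = 6 + 4 = 10$)
$v = - \frac{27}{4}$ ($v = \frac{\left(-26 + 31\right) - 32}{4} = \frac{5 - 32}{4} = \frac{1}{4} \left(-27\right) = - \frac{27}{4} \approx -6.75$)
$g{\left(Q,m \right)} = 10 + m^{2}$ ($g{\left(Q,m \right)} = m m + 10 = m^{2} + 10 = 10 + m^{2}$)
$v \left(g{\left(1,L \right)} - 118\right) = - \frac{27 \left(\left(10 + 7^{2}\right) - 118\right)}{4} = - \frac{27 \left(\left(10 + 49\right) - 118\right)}{4} = - \frac{27 \left(59 - 118\right)}{4} = \left(- \frac{27}{4}\right) \left(-59\right) = \frac{1593}{4}$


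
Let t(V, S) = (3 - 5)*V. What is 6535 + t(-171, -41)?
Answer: 6877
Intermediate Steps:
t(V, S) = -2*V
6535 + t(-171, -41) = 6535 - 2*(-171) = 6535 + 342 = 6877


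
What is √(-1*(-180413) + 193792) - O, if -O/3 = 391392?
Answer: 1174176 + √374205 ≈ 1.1748e+6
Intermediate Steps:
O = -1174176 (O = -3*391392 = -1174176)
√(-1*(-180413) + 193792) - O = √(-1*(-180413) + 193792) - 1*(-1174176) = √(180413 + 193792) + 1174176 = √374205 + 1174176 = 1174176 + √374205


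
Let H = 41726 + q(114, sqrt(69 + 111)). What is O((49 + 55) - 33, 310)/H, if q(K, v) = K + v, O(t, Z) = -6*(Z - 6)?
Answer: -3815808/87529271 + 2736*sqrt(5)/437646355 ≈ -0.043581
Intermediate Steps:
O(t, Z) = 36 - 6*Z (O(t, Z) = -6*(-6 + Z) = 36 - 6*Z)
H = 41840 + 6*sqrt(5) (H = 41726 + (114 + sqrt(69 + 111)) = 41726 + (114 + sqrt(180)) = 41726 + (114 + 6*sqrt(5)) = 41840 + 6*sqrt(5) ≈ 41853.)
O((49 + 55) - 33, 310)/H = (36 - 6*310)/(41840 + 6*sqrt(5)) = (36 - 1860)/(41840 + 6*sqrt(5)) = -1824/(41840 + 6*sqrt(5))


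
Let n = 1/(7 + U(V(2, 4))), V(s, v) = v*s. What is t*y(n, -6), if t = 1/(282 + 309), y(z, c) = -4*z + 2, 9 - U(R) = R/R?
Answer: 26/8865 ≈ 0.0029329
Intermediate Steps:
V(s, v) = s*v
U(R) = 8 (U(R) = 9 - R/R = 9 - 1*1 = 9 - 1 = 8)
n = 1/15 (n = 1/(7 + 8) = 1/15 ≈ 0.066667)
y(z, c) = 2 - 4*z
t = 1/591 ≈ 0.0016920
t*y(n, -6) = (2 - 4*1/15)/591 = (2 - 4/15)/591 = (1/591)*(26/15) = 26/8865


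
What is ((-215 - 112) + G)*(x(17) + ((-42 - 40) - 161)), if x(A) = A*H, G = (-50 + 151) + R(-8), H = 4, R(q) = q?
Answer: 40950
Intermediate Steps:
G = 93 (G = (-50 + 151) - 8 = 101 - 8 = 93)
x(A) = 4*A (x(A) = A*4 = 4*A)
((-215 - 112) + G)*(x(17) + ((-42 - 40) - 161)) = ((-215 - 112) + 93)*(4*17 + ((-42 - 40) - 161)) = (-327 + 93)*(68 + (-82 - 161)) = -234*(68 - 243) = -234*(-175) = 40950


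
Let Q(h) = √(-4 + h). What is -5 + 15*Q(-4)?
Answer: -5 + 30*I*√2 ≈ -5.0 + 42.426*I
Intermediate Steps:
-5 + 15*Q(-4) = -5 + 15*√(-4 - 4) = -5 + 15*√(-8) = -5 + 15*(2*I*√2) = -5 + 30*I*√2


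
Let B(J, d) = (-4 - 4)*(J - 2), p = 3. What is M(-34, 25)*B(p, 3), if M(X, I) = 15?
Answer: -120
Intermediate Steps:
B(J, d) = 16 - 8*J (B(J, d) = -8*(-2 + J) = 16 - 8*J)
M(-34, 25)*B(p, 3) = 15*(16 - 8*3) = 15*(16 - 24) = 15*(-8) = -120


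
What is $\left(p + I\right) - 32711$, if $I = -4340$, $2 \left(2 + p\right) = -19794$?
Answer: $-46950$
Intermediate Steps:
$p = -9899$ ($p = -2 + \frac{1}{2} \left(-19794\right) = -2 - 9897 = -9899$)
$\left(p + I\right) - 32711 = \left(-9899 - 4340\right) - 32711 = -14239 - 32711 = -46950$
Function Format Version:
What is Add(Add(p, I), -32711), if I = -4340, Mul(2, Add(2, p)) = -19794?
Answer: -46950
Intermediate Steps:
p = -9899 (p = Add(-2, Mul(Rational(1, 2), -19794)) = Add(-2, -9897) = -9899)
Add(Add(p, I), -32711) = Add(Add(-9899, -4340), -32711) = Add(-14239, -32711) = -46950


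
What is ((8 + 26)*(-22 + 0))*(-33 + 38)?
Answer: -3740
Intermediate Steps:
((8 + 26)*(-22 + 0))*(-33 + 38) = (34*(-22))*5 = -748*5 = -3740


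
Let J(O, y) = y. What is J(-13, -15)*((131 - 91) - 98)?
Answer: 870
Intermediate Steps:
J(-13, -15)*((131 - 91) - 98) = -15*((131 - 91) - 98) = -15*(40 - 98) = -15*(-58) = 870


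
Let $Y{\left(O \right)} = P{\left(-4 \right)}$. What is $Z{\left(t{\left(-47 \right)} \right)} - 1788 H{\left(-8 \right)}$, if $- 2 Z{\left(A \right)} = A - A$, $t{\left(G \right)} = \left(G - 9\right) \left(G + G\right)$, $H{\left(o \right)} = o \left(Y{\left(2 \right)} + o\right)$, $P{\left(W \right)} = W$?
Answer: $-171648$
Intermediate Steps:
$Y{\left(O \right)} = -4$
$H{\left(o \right)} = o \left(-4 + o\right)$
$t{\left(G \right)} = 2 G \left(-9 + G\right)$ ($t{\left(G \right)} = \left(-9 + G\right) 2 G = 2 G \left(-9 + G\right)$)
$Z{\left(A \right)} = 0$ ($Z{\left(A \right)} = - \frac{A - A}{2} = \left(- \frac{1}{2}\right) 0 = 0$)
$Z{\left(t{\left(-47 \right)} \right)} - 1788 H{\left(-8 \right)} = 0 - 1788 \left(- 8 \left(-4 - 8\right)\right) = 0 - 1788 \left(\left(-8\right) \left(-12\right)\right) = 0 - 171648 = -171648$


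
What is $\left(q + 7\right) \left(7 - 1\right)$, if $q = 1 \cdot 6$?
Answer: $78$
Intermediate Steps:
$q = 6$
$\left(q + 7\right) \left(7 - 1\right) = \left(6 + 7\right) \left(7 - 1\right) = 13 \cdot 6 = 78$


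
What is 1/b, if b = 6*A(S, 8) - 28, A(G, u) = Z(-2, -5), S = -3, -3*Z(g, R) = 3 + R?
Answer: -1/24 ≈ -0.041667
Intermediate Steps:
Z(g, R) = -1 - R/3 (Z(g, R) = -(3 + R)/3 = -1 - R/3)
A(G, u) = ⅔ (A(G, u) = -1 - ⅓*(-5) = -1 + 5/3 = ⅔)
b = -24 (b = 6*(⅔) - 28 = 4 - 28 = -24)
1/b = 1/(-24) = -1/24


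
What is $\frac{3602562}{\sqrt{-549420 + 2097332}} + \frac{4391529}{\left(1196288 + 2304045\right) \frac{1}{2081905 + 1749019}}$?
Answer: $\frac{16823613842796}{3500333} + \frac{1801281 \sqrt{386978}}{386978} \approx 4.8092 \cdot 10^{6}$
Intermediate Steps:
$\frac{3602562}{\sqrt{-549420 + 2097332}} + \frac{4391529}{\left(1196288 + 2304045\right) \frac{1}{2081905 + 1749019}} = \frac{3602562}{\sqrt{1547912}} + \frac{4391529}{3500333 \cdot \frac{1}{3830924}} = \frac{3602562}{2 \sqrt{386978}} + \frac{4391529}{3500333 \cdot \frac{1}{3830924}} = 3602562 \frac{\sqrt{386978}}{773956} + \frac{4391529}{\frac{3500333}{3830924}} = \frac{1801281 \sqrt{386978}}{386978} + 4391529 \cdot \frac{3830924}{3500333} = \frac{1801281 \sqrt{386978}}{386978} + \frac{16823613842796}{3500333} = \frac{16823613842796}{3500333} + \frac{1801281 \sqrt{386978}}{386978}$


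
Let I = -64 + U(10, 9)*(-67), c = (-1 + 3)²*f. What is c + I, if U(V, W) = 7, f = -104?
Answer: -949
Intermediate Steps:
c = -416 (c = (-1 + 3)²*(-104) = 2²*(-104) = 4*(-104) = -416)
I = -533 (I = -64 + 7*(-67) = -64 - 469 = -533)
c + I = -416 - 533 = -949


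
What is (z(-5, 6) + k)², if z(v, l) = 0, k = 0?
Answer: 0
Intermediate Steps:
(z(-5, 6) + k)² = (0 + 0)² = 0² = 0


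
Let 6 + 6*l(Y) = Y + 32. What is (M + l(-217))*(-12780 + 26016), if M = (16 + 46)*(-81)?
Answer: -66892538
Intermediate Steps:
l(Y) = 13/3 + Y/6 (l(Y) = -1 + (Y + 32)/6 = -1 + (32 + Y)/6 = -1 + (16/3 + Y/6) = 13/3 + Y/6)
M = -5022 (M = 62*(-81) = -5022)
(M + l(-217))*(-12780 + 26016) = (-5022 + (13/3 + (⅙)*(-217)))*(-12780 + 26016) = (-5022 + (13/3 - 217/6))*13236 = (-5022 - 191/6)*13236 = -30323/6*13236 = -66892538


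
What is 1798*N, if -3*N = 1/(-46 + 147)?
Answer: -1798/303 ≈ -5.9340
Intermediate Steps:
N = -1/303 (N = -1/(3*(-46 + 147)) = -⅓/101 = -⅓*1/101 = -1/303 ≈ -0.0033003)
1798*N = 1798*(-1/303) = -1798/303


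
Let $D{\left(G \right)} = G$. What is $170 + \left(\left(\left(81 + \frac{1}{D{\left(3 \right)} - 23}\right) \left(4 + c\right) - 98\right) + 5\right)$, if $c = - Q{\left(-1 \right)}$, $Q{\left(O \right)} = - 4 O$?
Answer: $77$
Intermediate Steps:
$c = -4$ ($c = - \left(-4\right) \left(-1\right) = \left(-1\right) 4 = -4$)
$170 + \left(\left(\left(81 + \frac{1}{D{\left(3 \right)} - 23}\right) \left(4 + c\right) - 98\right) + 5\right) = 170 + \left(\left(\left(81 + \frac{1}{3 - 23}\right) \left(4 - 4\right) - 98\right) + 5\right) = 170 + \left(\left(\left(81 + \frac{1}{-20}\right) 0 - 98\right) + 5\right) = 170 + \left(\left(\left(81 - \frac{1}{20}\right) 0 - 98\right) + 5\right) = 170 + \left(\left(\frac{1619}{20} \cdot 0 - 98\right) + 5\right) = 170 + \left(\left(0 - 98\right) + 5\right) = 170 + \left(-98 + 5\right) = 170 - 93 = 77$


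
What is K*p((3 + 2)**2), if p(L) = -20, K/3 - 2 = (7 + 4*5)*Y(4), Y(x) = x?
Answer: -6600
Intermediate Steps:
K = 330 (K = 6 + 3*((7 + 4*5)*4) = 6 + 3*((7 + 20)*4) = 6 + 3*(27*4) = 6 + 3*108 = 6 + 324 = 330)
K*p((3 + 2)**2) = 330*(-20) = -6600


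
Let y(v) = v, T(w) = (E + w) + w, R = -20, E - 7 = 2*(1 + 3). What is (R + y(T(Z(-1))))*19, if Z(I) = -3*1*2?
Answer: -323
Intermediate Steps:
E = 15 (E = 7 + 2*(1 + 3) = 7 + 2*4 = 7 + 8 = 15)
Z(I) = -6 (Z(I) = -3*2 = -6)
T(w) = 15 + 2*w (T(w) = (15 + w) + w = 15 + 2*w)
(R + y(T(Z(-1))))*19 = (-20 + (15 + 2*(-6)))*19 = (-20 + (15 - 12))*19 = (-20 + 3)*19 = -17*19 = -323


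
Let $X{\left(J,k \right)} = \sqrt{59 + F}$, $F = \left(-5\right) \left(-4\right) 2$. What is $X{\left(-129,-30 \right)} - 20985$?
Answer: $-20985 + 3 \sqrt{11} \approx -20975.0$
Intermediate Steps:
$F = 40$ ($F = 20 \cdot 2 = 40$)
$X{\left(J,k \right)} = 3 \sqrt{11}$ ($X{\left(J,k \right)} = \sqrt{59 + 40} = \sqrt{99} = 3 \sqrt{11}$)
$X{\left(-129,-30 \right)} - 20985 = 3 \sqrt{11} - 20985 = -20985 + 3 \sqrt{11}$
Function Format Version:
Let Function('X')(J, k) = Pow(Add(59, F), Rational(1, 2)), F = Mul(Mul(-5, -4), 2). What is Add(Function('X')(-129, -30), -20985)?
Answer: Add(-20985, Mul(3, Pow(11, Rational(1, 2)))) ≈ -20975.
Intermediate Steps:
F = 40 (F = Mul(20, 2) = 40)
Function('X')(J, k) = Mul(3, Pow(11, Rational(1, 2))) (Function('X')(J, k) = Pow(Add(59, 40), Rational(1, 2)) = Pow(99, Rational(1, 2)) = Mul(3, Pow(11, Rational(1, 2))))
Add(Function('X')(-129, -30), -20985) = Add(Mul(3, Pow(11, Rational(1, 2))), -20985) = Add(-20985, Mul(3, Pow(11, Rational(1, 2))))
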